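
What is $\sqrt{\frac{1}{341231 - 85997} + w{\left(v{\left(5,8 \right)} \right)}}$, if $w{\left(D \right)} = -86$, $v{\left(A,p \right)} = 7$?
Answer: $\frac{i \sqrt{5602417693782}}{255234} \approx 9.2736 i$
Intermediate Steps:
$\sqrt{\frac{1}{341231 - 85997} + w{\left(v{\left(5,8 \right)} \right)}} = \sqrt{\frac{1}{341231 - 85997} - 86} = \sqrt{\frac{1}{255234} - 86} = \sqrt{- \frac{21950123}{255234}} = \frac{i \sqrt{5602417693782}}{255234}$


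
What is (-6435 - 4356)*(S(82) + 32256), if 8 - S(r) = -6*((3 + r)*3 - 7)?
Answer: -364217832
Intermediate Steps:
S(r) = 20 + 18*r (S(r) = 8 - (-6)*((3 + r)*3 - 7) = 8 - (-6)*((9 + 3*r) - 7) = 8 - (-6)*(2 + 3*r) = 8 - (-12 - 18*r) = 8 + (12 + 18*r) = 20 + 18*r)
(-6435 - 4356)*(S(82) + 32256) = (-6435 - 4356)*((20 + 18*82) + 32256) = -10791*((20 + 1476) + 32256) = -10791*(1496 + 32256) = -10791*33752 = -364217832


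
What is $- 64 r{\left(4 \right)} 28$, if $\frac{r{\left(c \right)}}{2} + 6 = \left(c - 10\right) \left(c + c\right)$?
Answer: $193536$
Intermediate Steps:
$r{\left(c \right)} = -12 + 4 c \left(-10 + c\right)$ ($r{\left(c \right)} = -12 + 2 \left(c - 10\right) \left(c + c\right) = -12 + 2 \left(-10 + c\right) 2 c = -12 + 2 \cdot 2 c \left(-10 + c\right) = -12 + 4 c \left(-10 + c\right)$)
$- 64 r{\left(4 \right)} 28 = - 64 \left(-12 - 160 + 4 \cdot 4^{2}\right) 28 = - 64 \left(-12 - 160 + 4 \cdot 16\right) 28 = - 64 \left(-12 - 160 + 64\right) 28 = \left(-64\right) \left(-108\right) 28 = 6912 \cdot 28 = 193536$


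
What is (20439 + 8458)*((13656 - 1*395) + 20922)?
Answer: 987786151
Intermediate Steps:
(20439 + 8458)*((13656 - 1*395) + 20922) = 28897*((13656 - 395) + 20922) = 28897*(13261 + 20922) = 28897*34183 = 987786151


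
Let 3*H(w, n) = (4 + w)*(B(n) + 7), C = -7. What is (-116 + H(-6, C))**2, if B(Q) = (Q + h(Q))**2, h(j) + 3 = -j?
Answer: 144400/9 ≈ 16044.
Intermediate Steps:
h(j) = -3 - j
B(Q) = 9 (B(Q) = (Q + (-3 - Q))**2 = (-3)**2 = 9)
H(w, n) = 64/3 + 16*w/3 (H(w, n) = ((4 + w)*(9 + 7))/3 = ((4 + w)*16)/3 = (64 + 16*w)/3 = 64/3 + 16*w/3)
(-116 + H(-6, C))**2 = (-116 + (64/3 + (16/3)*(-6)))**2 = (-116 + (64/3 - 32))**2 = (-116 - 32/3)**2 = (-380/3)**2 = 144400/9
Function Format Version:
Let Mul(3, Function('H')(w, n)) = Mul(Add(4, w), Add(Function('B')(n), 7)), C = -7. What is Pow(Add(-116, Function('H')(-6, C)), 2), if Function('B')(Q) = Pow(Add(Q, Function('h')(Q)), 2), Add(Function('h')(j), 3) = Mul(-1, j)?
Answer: Rational(144400, 9) ≈ 16044.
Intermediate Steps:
Function('h')(j) = Add(-3, Mul(-1, j))
Function('B')(Q) = 9 (Function('B')(Q) = Pow(Add(Q, Add(-3, Mul(-1, Q))), 2) = Pow(-3, 2) = 9)
Function('H')(w, n) = Add(Rational(64, 3), Mul(Rational(16, 3), w)) (Function('H')(w, n) = Mul(Rational(1, 3), Mul(Add(4, w), Add(9, 7))) = Mul(Rational(1, 3), Mul(Add(4, w), 16)) = Mul(Rational(1, 3), Add(64, Mul(16, w))) = Add(Rational(64, 3), Mul(Rational(16, 3), w)))
Pow(Add(-116, Function('H')(-6, C)), 2) = Pow(Add(-116, Add(Rational(64, 3), Mul(Rational(16, 3), -6))), 2) = Pow(Add(-116, Add(Rational(64, 3), -32)), 2) = Pow(Add(-116, Rational(-32, 3)), 2) = Pow(Rational(-380, 3), 2) = Rational(144400, 9)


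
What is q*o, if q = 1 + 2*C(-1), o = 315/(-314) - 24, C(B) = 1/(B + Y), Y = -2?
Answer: -2617/314 ≈ -8.3344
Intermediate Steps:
C(B) = 1/(-2 + B) (C(B) = 1/(B - 2) = 1/(-2 + B))
o = -7851/314 (o = 315*(-1/314) - 24 = -315/314 - 24 = -7851/314 ≈ -25.003)
q = ⅓ (q = 1 + 2/(-2 - 1) = 1 + 2/(-3) = 1 + 2*(-⅓) = 1 - ⅔ = ⅓ ≈ 0.33333)
q*o = (⅓)*(-7851/314) = -2617/314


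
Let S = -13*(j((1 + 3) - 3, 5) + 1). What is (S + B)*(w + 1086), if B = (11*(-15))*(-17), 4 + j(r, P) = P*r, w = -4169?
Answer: -8567657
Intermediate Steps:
j(r, P) = -4 + P*r
B = 2805 (B = -165*(-17) = 2805)
S = -26 (S = -13*((-4 + 5*((1 + 3) - 3)) + 1) = -13*((-4 + 5*(4 - 3)) + 1) = -13*((-4 + 5*1) + 1) = -13*((-4 + 5) + 1) = -13*(1 + 1) = -13*2 = -26)
(S + B)*(w + 1086) = (-26 + 2805)*(-4169 + 1086) = 2779*(-3083) = -8567657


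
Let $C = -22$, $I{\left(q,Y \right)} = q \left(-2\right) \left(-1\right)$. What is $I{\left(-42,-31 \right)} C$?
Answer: $1848$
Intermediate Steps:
$I{\left(q,Y \right)} = 2 q$ ($I{\left(q,Y \right)} = - 2 q \left(-1\right) = 2 q$)
$I{\left(-42,-31 \right)} C = 2 \left(-42\right) \left(-22\right) = \left(-84\right) \left(-22\right) = 1848$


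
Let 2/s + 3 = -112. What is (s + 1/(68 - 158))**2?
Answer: 3481/4284900 ≈ 0.00081239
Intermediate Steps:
s = -2/115 (s = 2/(-3 - 112) = 2/(-115) = 2*(-1/115) = -2/115 ≈ -0.017391)
(s + 1/(68 - 158))**2 = (-2/115 + 1/(68 - 158))**2 = (-2/115 + 1/(-90))**2 = (-2/115 - 1/90)**2 = (-59/2070)**2 = 3481/4284900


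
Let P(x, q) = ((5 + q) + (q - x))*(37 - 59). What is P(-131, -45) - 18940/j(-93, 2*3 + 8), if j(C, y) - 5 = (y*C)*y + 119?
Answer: -4575577/4526 ≈ -1011.0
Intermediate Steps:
j(C, y) = 124 + C*y² (j(C, y) = 5 + ((y*C)*y + 119) = 5 + ((C*y)*y + 119) = 5 + (C*y² + 119) = 5 + (119 + C*y²) = 124 + C*y²)
P(x, q) = -110 - 44*q + 22*x (P(x, q) = (5 - x + 2*q)*(-22) = -110 - 44*q + 22*x)
P(-131, -45) - 18940/j(-93, 2*3 + 8) = (-110 - 44*(-45) + 22*(-131)) - 18940/(124 - 93*(2*3 + 8)²) = (-110 + 1980 - 2882) - 18940/(124 - 93*(6 + 8)²) = -1012 - 18940/(124 - 93*14²) = -1012 - 18940/(124 - 93*196) = -1012 - 18940/(124 - 18228) = -1012 - 18940/(-18104) = -1012 - 18940*(-1)/18104 = -1012 - 1*(-4735/4526) = -1012 + 4735/4526 = -4575577/4526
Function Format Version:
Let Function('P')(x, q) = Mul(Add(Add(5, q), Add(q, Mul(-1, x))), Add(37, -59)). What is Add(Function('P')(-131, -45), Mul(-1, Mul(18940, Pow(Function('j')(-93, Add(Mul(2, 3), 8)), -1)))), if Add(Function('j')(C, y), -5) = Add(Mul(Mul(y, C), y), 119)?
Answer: Rational(-4575577, 4526) ≈ -1011.0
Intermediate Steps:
Function('j')(C, y) = Add(124, Mul(C, Pow(y, 2))) (Function('j')(C, y) = Add(5, Add(Mul(Mul(y, C), y), 119)) = Add(5, Add(Mul(Mul(C, y), y), 119)) = Add(5, Add(Mul(C, Pow(y, 2)), 119)) = Add(5, Add(119, Mul(C, Pow(y, 2)))) = Add(124, Mul(C, Pow(y, 2))))
Function('P')(x, q) = Add(-110, Mul(-44, q), Mul(22, x)) (Function('P')(x, q) = Mul(Add(5, Mul(-1, x), Mul(2, q)), -22) = Add(-110, Mul(-44, q), Mul(22, x)))
Add(Function('P')(-131, -45), Mul(-1, Mul(18940, Pow(Function('j')(-93, Add(Mul(2, 3), 8)), -1)))) = Add(Add(-110, Mul(-44, -45), Mul(22, -131)), Mul(-1, Mul(18940, Pow(Add(124, Mul(-93, Pow(Add(Mul(2, 3), 8), 2))), -1)))) = Add(Add(-110, 1980, -2882), Mul(-1, Mul(18940, Pow(Add(124, Mul(-93, Pow(Add(6, 8), 2))), -1)))) = Add(-1012, Mul(-1, Mul(18940, Pow(Add(124, Mul(-93, Pow(14, 2))), -1)))) = Add(-1012, Mul(-1, Mul(18940, Pow(Add(124, Mul(-93, 196)), -1)))) = Add(-1012, Mul(-1, Mul(18940, Pow(Add(124, -18228), -1)))) = Add(-1012, Mul(-1, Mul(18940, Pow(-18104, -1)))) = Add(-1012, Mul(-1, Mul(18940, Rational(-1, 18104)))) = Add(-1012, Mul(-1, Rational(-4735, 4526))) = Add(-1012, Rational(4735, 4526)) = Rational(-4575577, 4526)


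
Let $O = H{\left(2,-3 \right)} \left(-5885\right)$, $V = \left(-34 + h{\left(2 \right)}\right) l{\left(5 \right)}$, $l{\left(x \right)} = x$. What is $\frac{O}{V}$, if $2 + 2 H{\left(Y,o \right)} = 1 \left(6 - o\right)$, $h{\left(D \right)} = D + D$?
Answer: $\frac{8239}{60} \approx 137.32$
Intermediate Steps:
$h{\left(D \right)} = 2 D$
$H{\left(Y,o \right)} = 2 - \frac{o}{2}$ ($H{\left(Y,o \right)} = -1 + \frac{1 \left(6 - o\right)}{2} = -1 + \frac{6 - o}{2} = -1 - \left(-3 + \frac{o}{2}\right) = 2 - \frac{o}{2}$)
$V = -150$ ($V = \left(-34 + 2 \cdot 2\right) 5 = \left(-34 + 4\right) 5 = \left(-30\right) 5 = -150$)
$O = - \frac{41195}{2}$ ($O = \left(2 - - \frac{3}{2}\right) \left(-5885\right) = \left(2 + \frac{3}{2}\right) \left(-5885\right) = \frac{7}{2} \left(-5885\right) = - \frac{41195}{2} \approx -20598.0$)
$\frac{O}{V} = - \frac{41195}{2 \left(-150\right)} = \left(- \frac{41195}{2}\right) \left(- \frac{1}{150}\right) = \frac{8239}{60}$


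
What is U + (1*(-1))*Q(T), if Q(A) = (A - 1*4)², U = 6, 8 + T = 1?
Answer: -115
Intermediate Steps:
T = -7 (T = -8 + 1 = -7)
Q(A) = (-4 + A)² (Q(A) = (A - 4)² = (-4 + A)²)
U + (1*(-1))*Q(T) = 6 + (1*(-1))*(-4 - 7)² = 6 - 1*(-11)² = 6 - 1*121 = 6 - 121 = -115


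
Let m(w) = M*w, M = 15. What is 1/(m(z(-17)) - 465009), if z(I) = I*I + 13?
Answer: -1/460479 ≈ -2.1717e-6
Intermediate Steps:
z(I) = 13 + I² (z(I) = I² + 13 = 13 + I²)
m(w) = 15*w
1/(m(z(-17)) - 465009) = 1/(15*(13 + (-17)²) - 465009) = 1/(15*(13 + 289) - 465009) = 1/(15*302 - 465009) = 1/(4530 - 465009) = 1/(-460479) = -1/460479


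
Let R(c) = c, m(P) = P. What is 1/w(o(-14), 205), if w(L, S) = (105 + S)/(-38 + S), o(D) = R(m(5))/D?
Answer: 167/310 ≈ 0.53871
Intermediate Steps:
o(D) = 5/D
w(L, S) = (105 + S)/(-38 + S)
1/w(o(-14), 205) = 1/((105 + 205)/(-38 + 205)) = 1/(310/167) = 167/310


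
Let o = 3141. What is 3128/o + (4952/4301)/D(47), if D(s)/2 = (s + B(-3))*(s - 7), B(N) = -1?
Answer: 6190567159/6214342860 ≈ 0.99617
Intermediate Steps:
D(s) = 2*(-1 + s)*(-7 + s) (D(s) = 2*((s - 1)*(s - 7)) = 2*((-1 + s)*(-7 + s)) = 2*(-1 + s)*(-7 + s))
3128/o + (4952/4301)/D(47) = 3128/3141 + (4952/4301)/(14 - 16*47 + 2*47**2) = 3128*(1/3141) + (4952*(1/4301))/(14 - 752 + 2*2209) = 3128/3141 + 4952/(4301*(14 - 752 + 4418)) = 3128/3141 + (4952/4301)/3680 = 3128/3141 + (4952/4301)*(1/3680) = 3128/3141 + 619/1978460 = 6190567159/6214342860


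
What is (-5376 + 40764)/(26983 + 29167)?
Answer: 17694/28075 ≈ 0.63024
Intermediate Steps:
(-5376 + 40764)/(26983 + 29167) = 35388/56150 = 35388*(1/56150) = 17694/28075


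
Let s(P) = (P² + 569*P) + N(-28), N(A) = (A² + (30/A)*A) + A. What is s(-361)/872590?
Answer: -37151/436295 ≈ -0.085151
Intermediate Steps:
N(A) = 30 + A + A² (N(A) = (A² + 30) + A = (30 + A²) + A = 30 + A + A²)
s(P) = 786 + P² + 569*P (s(P) = (P² + 569*P) + (30 - 28 + (-28)²) = (P² + 569*P) + (30 - 28 + 784) = (P² + 569*P) + 786 = 786 + P² + 569*P)
s(-361)/872590 = (786 + (-361)² + 569*(-361))/872590 = (786 + 130321 - 205409)*(1/872590) = -74302*1/872590 = -37151/436295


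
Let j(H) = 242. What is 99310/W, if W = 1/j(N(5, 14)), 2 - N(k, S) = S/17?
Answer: 24033020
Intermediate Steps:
N(k, S) = 2 - S/17
W = 1/242 ≈ 0.0041322
99310/W = 99310/(1/242) = 99310*242 = 24033020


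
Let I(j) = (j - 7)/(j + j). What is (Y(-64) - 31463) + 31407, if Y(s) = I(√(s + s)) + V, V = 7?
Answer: -97/2 + 7*I*√2/32 ≈ -48.5 + 0.30936*I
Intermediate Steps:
I(j) = (-7 + j)/(2*j) (I(j) = (-7 + j)/((2*j)) = (-7 + j)*(1/(2*j)) = (-7 + j)/(2*j))
Y(s) = 7 + √2*(-7 + √2*√s)/(4*√s) (Y(s) = (-7 + √(s + s))/(2*(√(s + s))) + 7 = (-7 + √(2*s))/(2*(√(2*s))) + 7 = (-7 + √2*√s)/(2*((√2*√s))) + 7 = (√2/(2*√s))*(-7 + √2*√s)/2 + 7 = √2*(-7 + √2*√s)/(4*√s) + 7 = 7 + √2*(-7 + √2*√s)/(4*√s))
(Y(-64) - 31463) + 31407 = ((15/2 - 7*√2/(4*√(-64))) - 31463) + 31407 = ((15/2 - 7*√2*(-I/8)/4) - 31463) + 31407 = ((15/2 + 7*I*√2/32) - 31463) + 31407 = (-62911/2 + 7*I*√2/32) + 31407 = -97/2 + 7*I*√2/32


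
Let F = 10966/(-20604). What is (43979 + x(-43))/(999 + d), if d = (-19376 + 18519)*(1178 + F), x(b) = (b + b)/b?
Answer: -453092262/10385352263 ≈ -0.043628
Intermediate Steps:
F = -5483/10302 (F = 10966*(-1/20604) = -5483/10302 ≈ -0.53223)
x(b) = 2 (x(b) = (2*b)/b = 2)
d = -10395643961/10302 (d = (-19376 + 18519)*(1178 - 5483/10302) = -857*12130273/10302 = -10395643961/10302 ≈ -1.0091e+6)
(43979 + x(-43))/(999 + d) = (43979 + 2)/(999 - 10395643961/10302) = 43981/(-10385352263/10302) = 43981*(-10302/10385352263) = -453092262/10385352263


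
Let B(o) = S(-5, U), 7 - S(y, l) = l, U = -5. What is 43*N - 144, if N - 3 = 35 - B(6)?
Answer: 974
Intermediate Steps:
S(y, l) = 7 - l
B(o) = 12 (B(o) = 7 - 1*(-5) = 7 + 5 = 12)
N = 26 (N = 3 + (35 - 1*12) = 3 + (35 - 12) = 3 + 23 = 26)
43*N - 144 = 43*26 - 144 = 1118 - 144 = 974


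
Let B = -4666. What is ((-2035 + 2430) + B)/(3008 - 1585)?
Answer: -4271/1423 ≈ -3.0014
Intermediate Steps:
((-2035 + 2430) + B)/(3008 - 1585) = ((-2035 + 2430) - 4666)/(3008 - 1585) = (395 - 4666)/1423 = -4271*1/1423 = -4271/1423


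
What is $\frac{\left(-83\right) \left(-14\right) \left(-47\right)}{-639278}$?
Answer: $\frac{27307}{319639} \approx 0.085431$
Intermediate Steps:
$\frac{\left(-83\right) \left(-14\right) \left(-47\right)}{-639278} = 1162 \left(-47\right) \left(- \frac{1}{639278}\right) = \left(-54614\right) \left(- \frac{1}{639278}\right) = \frac{27307}{319639}$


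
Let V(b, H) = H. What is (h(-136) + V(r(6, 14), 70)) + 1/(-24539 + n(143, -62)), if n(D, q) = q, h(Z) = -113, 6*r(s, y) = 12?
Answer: -1057844/24601 ≈ -43.000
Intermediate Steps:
r(s, y) = 2 (r(s, y) = (1/6)*12 = 2)
(h(-136) + V(r(6, 14), 70)) + 1/(-24539 + n(143, -62)) = (-113 + 70) + 1/(-24539 - 62) = -43 + 1/(-24601) = -43 - 1/24601 = -1057844/24601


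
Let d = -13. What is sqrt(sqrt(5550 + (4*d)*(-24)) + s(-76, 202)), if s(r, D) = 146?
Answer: sqrt(146 + sqrt(6798)) ≈ 15.115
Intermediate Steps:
sqrt(sqrt(5550 + (4*d)*(-24)) + s(-76, 202)) = sqrt(sqrt(5550 + (4*(-13))*(-24)) + 146) = sqrt(sqrt(5550 - 52*(-24)) + 146) = sqrt(sqrt(5550 + 1248) + 146) = sqrt(sqrt(6798) + 146) = sqrt(146 + sqrt(6798))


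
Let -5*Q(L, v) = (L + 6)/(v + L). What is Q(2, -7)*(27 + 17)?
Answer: 352/25 ≈ 14.080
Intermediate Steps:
Q(L, v) = -(6 + L)/(5*(L + v)) (Q(L, v) = -(L + 6)/(5*(v + L)) = -(6 + L)/(5*(L + v)))
Q(2, -7)*(27 + 17) = ((-6 - 1*2)/(5*(2 - 7)))*(27 + 17) = ((⅕)*(-6 - 2)/(-5))*44 = ((⅕)*(-⅕)*(-8))*44 = (8/25)*44 = 352/25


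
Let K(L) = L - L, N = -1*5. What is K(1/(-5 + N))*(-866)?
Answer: 0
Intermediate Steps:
N = -5
K(L) = 0
K(1/(-5 + N))*(-866) = 0*(-866) = 0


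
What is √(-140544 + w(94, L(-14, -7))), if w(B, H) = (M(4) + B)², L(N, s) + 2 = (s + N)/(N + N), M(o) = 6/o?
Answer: I*√525695/2 ≈ 362.52*I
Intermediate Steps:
L(N, s) = -2 + (N + s)/(2*N) (L(N, s) = -2 + (s + N)/(N + N) = -2 + (N + s)/((2*N)) = -2 + (N + s)*(1/(2*N)) = -2 + (N + s)/(2*N))
w(B, H) = (3/2 + B)² (w(B, H) = (6/4 + B)² = (6*(¼) + B)² = (3/2 + B)²)
√(-140544 + w(94, L(-14, -7))) = √(-140544 + (3 + 2*94)²/4) = √(-140544 + (3 + 188)²/4) = √(-140544 + (¼)*191²) = √(-140544 + (¼)*36481) = √(-140544 + 36481/4) = √(-525695/4) = I*√525695/2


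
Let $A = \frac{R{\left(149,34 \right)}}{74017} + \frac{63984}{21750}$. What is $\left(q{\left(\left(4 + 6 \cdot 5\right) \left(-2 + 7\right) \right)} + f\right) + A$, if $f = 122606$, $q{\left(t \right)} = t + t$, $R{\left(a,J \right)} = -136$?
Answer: $\frac{32988629871538}{268311625} \approx 1.2295 \cdot 10^{5}$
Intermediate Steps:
$q{\left(t \right)} = 2 t$
$A = \frac{788824288}{268311625}$ ($A = - \frac{136}{74017} + \frac{63984}{21750} = \left(-136\right) \frac{1}{74017} + 63984 \cdot \frac{1}{21750} = - \frac{136}{74017} + \frac{10664}{3625} = \frac{788824288}{268311625} \approx 2.94$)
$\left(q{\left(\left(4 + 6 \cdot 5\right) \left(-2 + 7\right) \right)} + f\right) + A = \left(2 \left(4 + 6 \cdot 5\right) \left(-2 + 7\right) + 122606\right) + \frac{788824288}{268311625} = \left(2 \left(4 + 30\right) 5 + 122606\right) + \frac{788824288}{268311625} = \left(2 \cdot 34 \cdot 5 + 122606\right) + \frac{788824288}{268311625} = \left(2 \cdot 170 + 122606\right) + \frac{788824288}{268311625} = \left(340 + 122606\right) + \frac{788824288}{268311625} = 122946 + \frac{788824288}{268311625} = \frac{32988629871538}{268311625}$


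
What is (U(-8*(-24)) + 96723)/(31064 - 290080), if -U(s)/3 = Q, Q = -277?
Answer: -48777/129508 ≈ -0.37663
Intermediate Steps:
U(s) = 831 (U(s) = -3*(-277) = 831)
(U(-8*(-24)) + 96723)/(31064 - 290080) = (831 + 96723)/(31064 - 290080) = 97554/(-259016) = 97554*(-1/259016) = -48777/129508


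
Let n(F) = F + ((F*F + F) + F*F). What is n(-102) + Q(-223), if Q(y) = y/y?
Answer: 20605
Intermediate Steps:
Q(y) = 1
n(F) = 2*F + 2*F² (n(F) = F + ((F² + F) + F²) = F + ((F + F²) + F²) = F + (F + 2*F²) = 2*F + 2*F²)
n(-102) + Q(-223) = 2*(-102)*(1 - 102) + 1 = 2*(-102)*(-101) + 1 = 20604 + 1 = 20605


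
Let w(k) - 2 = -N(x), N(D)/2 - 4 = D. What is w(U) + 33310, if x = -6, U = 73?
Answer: 33316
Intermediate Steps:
N(D) = 8 + 2*D
w(k) = 6 (w(k) = 2 - (8 + 2*(-6)) = 2 - (8 - 12) = 2 - 1*(-4) = 2 + 4 = 6)
w(U) + 33310 = 6 + 33310 = 33316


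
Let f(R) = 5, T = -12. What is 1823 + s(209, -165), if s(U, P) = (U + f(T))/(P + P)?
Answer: 300688/165 ≈ 1822.4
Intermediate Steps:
s(U, P) = (5 + U)/(2*P) (s(U, P) = (U + 5)/(P + P) = (5 + U)/((2*P)) = (5 + U)*(1/(2*P)) = (5 + U)/(2*P))
1823 + s(209, -165) = 1823 + (1/2)*(5 + 209)/(-165) = 1823 + (1/2)*(-1/165)*214 = 1823 - 107/165 = 300688/165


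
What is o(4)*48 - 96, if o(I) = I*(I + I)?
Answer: 1440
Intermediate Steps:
o(I) = 2*I² (o(I) = I*(2*I) = 2*I²)
o(4)*48 - 96 = (2*4²)*48 - 96 = (2*16)*48 - 96 = 32*48 - 96 = 1536 - 96 = 1440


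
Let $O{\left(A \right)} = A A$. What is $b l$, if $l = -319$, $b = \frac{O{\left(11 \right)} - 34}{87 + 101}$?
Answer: $- \frac{27753}{188} \approx -147.62$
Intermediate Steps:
$O{\left(A \right)} = A^{2}$
$b = \frac{87}{188}$ ($b = \frac{11^{2} - 34}{87 + 101} = \frac{121 - 34}{188} = 87 \cdot \frac{1}{188} = \frac{87}{188} \approx 0.46277$)
$b l = \frac{87}{188} \left(-319\right) = - \frac{27753}{188}$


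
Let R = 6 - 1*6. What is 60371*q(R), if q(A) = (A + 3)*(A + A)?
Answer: 0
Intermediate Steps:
R = 0 (R = 6 - 6 = 0)
q(A) = 2*A*(3 + A) (q(A) = (3 + A)*(2*A) = 2*A*(3 + A))
60371*q(R) = 60371*(2*0*(3 + 0)) = 60371*(2*0*3) = 60371*0 = 0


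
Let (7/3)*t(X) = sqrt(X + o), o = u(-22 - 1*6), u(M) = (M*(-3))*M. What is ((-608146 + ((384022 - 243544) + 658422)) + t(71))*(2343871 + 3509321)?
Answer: 1116519786768 + 17559576*I*sqrt(2281)/7 ≈ 1.1165e+12 + 1.1981e+8*I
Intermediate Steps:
u(M) = -3*M**2 (u(M) = (-3*M)*M = -3*M**2)
o = -2352 (o = -3*(-22 - 1*6)**2 = -3*(-22 - 6)**2 = -3*(-28)**2 = -3*784 = -2352)
t(X) = 3*sqrt(-2352 + X)/7 (t(X) = 3*sqrt(X - 2352)/7 = 3*sqrt(-2352 + X)/7)
((-608146 + ((384022 - 243544) + 658422)) + t(71))*(2343871 + 3509321) = ((-608146 + ((384022 - 243544) + 658422)) + 3*sqrt(-2352 + 71)/7)*(2343871 + 3509321) = ((-608146 + (140478 + 658422)) + 3*sqrt(-2281)/7)*5853192 = ((-608146 + 798900) + 3*(I*sqrt(2281))/7)*5853192 = (190754 + 3*I*sqrt(2281)/7)*5853192 = 1116519786768 + 17559576*I*sqrt(2281)/7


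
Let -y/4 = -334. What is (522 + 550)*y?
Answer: 1432192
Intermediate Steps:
y = 1336 (y = -4*(-334) = 1336)
(522 + 550)*y = (522 + 550)*1336 = 1072*1336 = 1432192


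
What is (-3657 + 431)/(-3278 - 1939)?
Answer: 3226/5217 ≈ 0.61836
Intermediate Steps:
(-3657 + 431)/(-3278 - 1939) = -3226/(-5217) = -3226*(-1/5217) = 3226/5217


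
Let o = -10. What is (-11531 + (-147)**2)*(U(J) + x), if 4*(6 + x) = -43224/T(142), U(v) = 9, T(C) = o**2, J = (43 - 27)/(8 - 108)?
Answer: -26469867/25 ≈ -1.0588e+6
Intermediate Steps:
J = -4/25 (J = 16/(-100) = 16*(-1/100) = -4/25 ≈ -0.16000)
T(C) = 100 (T(C) = (-10)**2 = 100)
x = -5703/50 (x = -6 + (-43224/100)/4 = -6 + (-43224*1/100)/4 = -6 + (1/4)*(-10806/25) = -6 - 5403/50 = -5703/50 ≈ -114.06)
(-11531 + (-147)**2)*(U(J) + x) = (-11531 + (-147)**2)*(9 - 5703/50) = (-11531 + 21609)*(-5253/50) = 10078*(-5253/50) = -26469867/25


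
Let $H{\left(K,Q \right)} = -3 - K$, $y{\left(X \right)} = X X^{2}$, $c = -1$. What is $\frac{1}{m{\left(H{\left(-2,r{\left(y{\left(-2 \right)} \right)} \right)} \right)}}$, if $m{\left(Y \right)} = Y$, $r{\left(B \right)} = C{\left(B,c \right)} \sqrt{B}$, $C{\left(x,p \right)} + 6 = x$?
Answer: $-1$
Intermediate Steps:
$C{\left(x,p \right)} = -6 + x$
$y{\left(X \right)} = X^{3}$
$r{\left(B \right)} = \sqrt{B} \left(-6 + B\right)$ ($r{\left(B \right)} = \left(-6 + B\right) \sqrt{B} = \sqrt{B} \left(-6 + B\right)$)
$\frac{1}{m{\left(H{\left(-2,r{\left(y{\left(-2 \right)} \right)} \right)} \right)}} = \frac{1}{-3 - -2} = \frac{1}{-3 + 2} = \frac{1}{-1} = -1$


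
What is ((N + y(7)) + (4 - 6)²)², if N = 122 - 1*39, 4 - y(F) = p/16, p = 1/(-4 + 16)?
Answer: 305235841/36864 ≈ 8280.0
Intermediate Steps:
p = 1/12 ≈ 0.083333
y(F) = 767/192 (y(F) = 4 - 1/(12*16) = 4 - 1*1/192 = 4 - 1/192 = 767/192)
N = 83 (N = 122 - 39 = 83)
((N + y(7)) + (4 - 6)²)² = ((83 + 767/192) + (4 - 6)²)² = (16703/192 + (-2)²)² = (16703/192 + 4)² = (17471/192)² = 305235841/36864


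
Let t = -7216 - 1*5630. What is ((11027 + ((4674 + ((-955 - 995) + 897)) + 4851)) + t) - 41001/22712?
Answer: 151061935/22712 ≈ 6651.2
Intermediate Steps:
t = -12846 (t = -7216 - 5630 = -12846)
((11027 + ((4674 + ((-955 - 995) + 897)) + 4851)) + t) - 41001/22712 = ((11027 + ((4674 + ((-955 - 995) + 897)) + 4851)) - 12846) - 41001/22712 = ((11027 + ((4674 + (-1950 + 897)) + 4851)) - 12846) - 41001/22712 = ((11027 + ((4674 - 1053) + 4851)) - 12846) - 1*41001/22712 = ((11027 + (3621 + 4851)) - 12846) - 41001/22712 = ((11027 + 8472) - 12846) - 41001/22712 = (19499 - 12846) - 41001/22712 = 6653 - 41001/22712 = 151061935/22712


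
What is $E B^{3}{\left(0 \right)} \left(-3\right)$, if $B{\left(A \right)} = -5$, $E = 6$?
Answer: $2250$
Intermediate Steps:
$E B^{3}{\left(0 \right)} \left(-3\right) = 6 \left(-5\right)^{3} \left(-3\right) = 6 \left(-125\right) \left(-3\right) = \left(-750\right) \left(-3\right) = 2250$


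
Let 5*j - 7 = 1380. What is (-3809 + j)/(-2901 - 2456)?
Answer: 17658/26785 ≈ 0.65925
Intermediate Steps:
j = 1387/5 (j = 7/5 + (⅕)*1380 = 7/5 + 276 = 1387/5 ≈ 277.40)
(-3809 + j)/(-2901 - 2456) = (-3809 + 1387/5)/(-2901 - 2456) = -17658/5/(-5357) = -17658/5*(-1/5357) = 17658/26785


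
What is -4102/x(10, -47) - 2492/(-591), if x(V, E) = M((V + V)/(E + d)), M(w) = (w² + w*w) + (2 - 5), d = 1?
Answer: 1285901582/819717 ≈ 1568.7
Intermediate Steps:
M(w) = -3 + 2*w² (M(w) = (w² + w²) - 3 = 2*w² - 3 = -3 + 2*w²)
x(V, E) = -3 + 8*V²/(1 + E)² (x(V, E) = -3 + 2*((V + V)/(E + 1))² = -3 + 2*((2*V)/(1 + E))² = -3 + 2*(2*V/(1 + E))² = -3 + 2*(4*V²/(1 + E)²) = -3 + 8*V²/(1 + E)²)
-4102/x(10, -47) - 2492/(-591) = -4102/(-3 + 8*10²/(1 - 47)²) - 2492/(-591) = -4102/(-3 + 8*100/(-46)²) - 2492*(-1/591) = -4102/(-3 + 8*100*(1/2116)) + 2492/591 = -4102/(-3 + 200/529) + 2492/591 = -4102/(-1387/529) + 2492/591 = -4102*(-529/1387) + 2492/591 = 2169958/1387 + 2492/591 = 1285901582/819717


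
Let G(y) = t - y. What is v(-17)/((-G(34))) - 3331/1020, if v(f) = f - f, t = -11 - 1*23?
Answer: -3331/1020 ≈ -3.2657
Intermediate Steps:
t = -34 (t = -11 - 23 = -34)
v(f) = 0
G(y) = -34 - y
v(-17)/((-G(34))) - 3331/1020 = 0/((-(-34 - 1*34))) - 3331/1020 = 0/((-(-34 - 34))) - 3331*1/1020 = 0/((-1*(-68))) - 3331/1020 = 0/68 - 3331/1020 = 0*(1/68) - 3331/1020 = 0 - 3331/1020 = -3331/1020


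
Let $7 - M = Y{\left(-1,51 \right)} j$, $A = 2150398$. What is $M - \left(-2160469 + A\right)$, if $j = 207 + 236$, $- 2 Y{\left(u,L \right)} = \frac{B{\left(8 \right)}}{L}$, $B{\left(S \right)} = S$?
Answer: $\frac{515750}{51} \approx 10113.0$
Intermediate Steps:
$Y{\left(u,L \right)} = - \frac{4}{L}$ ($Y{\left(u,L \right)} = - \frac{8 \frac{1}{L}}{2} = - \frac{4}{L}$)
$j = 443$
$M = \frac{2129}{51}$ ($M = 7 - - \frac{4}{51} \cdot 443 = 7 - \left(-4\right) \frac{1}{51} \cdot 443 = 7 - \left(- \frac{4}{51}\right) 443 = 7 - - \frac{1772}{51} = 7 + \frac{1772}{51} = \frac{2129}{51} \approx 41.745$)
$M - \left(-2160469 + A\right) = \frac{2129}{51} - \left(-2160469 + 2150398\right) = \frac{2129}{51} - -10071 = \frac{2129}{51} + 10071 = \frac{515750}{51}$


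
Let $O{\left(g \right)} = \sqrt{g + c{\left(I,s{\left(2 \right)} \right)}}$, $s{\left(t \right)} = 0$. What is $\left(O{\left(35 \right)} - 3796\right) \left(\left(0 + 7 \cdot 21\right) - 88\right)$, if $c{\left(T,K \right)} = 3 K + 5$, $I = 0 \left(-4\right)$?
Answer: $-223964 + 118 \sqrt{10} \approx -2.2359 \cdot 10^{5}$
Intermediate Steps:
$I = 0$
$c{\left(T,K \right)} = 5 + 3 K$
$O{\left(g \right)} = \sqrt{5 + g}$ ($O{\left(g \right)} = \sqrt{g + \left(5 + 3 \cdot 0\right)} = \sqrt{g + \left(5 + 0\right)} = \sqrt{g + 5} = \sqrt{5 + g}$)
$\left(O{\left(35 \right)} - 3796\right) \left(\left(0 + 7 \cdot 21\right) - 88\right) = \left(\sqrt{5 + 35} - 3796\right) \left(\left(0 + 7 \cdot 21\right) - 88\right) = \left(\sqrt{40} - 3796\right) \left(\left(0 + 147\right) - 88\right) = \left(2 \sqrt{10} - 3796\right) \left(147 - 88\right) = \left(-3796 + 2 \sqrt{10}\right) 59 = -223964 + 118 \sqrt{10}$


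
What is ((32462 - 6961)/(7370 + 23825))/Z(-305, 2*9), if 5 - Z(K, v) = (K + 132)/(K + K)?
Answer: 444446/2564229 ≈ 0.17333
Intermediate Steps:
Z(K, v) = 5 - (132 + K)/(2*K) (Z(K, v) = 5 - (K + 132)/(K + K) = 5 - (132 + K)/(2*K))
((32462 - 6961)/(7370 + 23825))/Z(-305, 2*9) = ((32462 - 6961)/(7370 + 23825))/(9/2 - 66/(-305)) = (25501/31195)/(9/2 - 66*(-1/305)) = (25501*(1/31195))/(9/2 + 66/305) = 25501/(31195*(2877/610)) = (25501/31195)*(610/2877) = 444446/2564229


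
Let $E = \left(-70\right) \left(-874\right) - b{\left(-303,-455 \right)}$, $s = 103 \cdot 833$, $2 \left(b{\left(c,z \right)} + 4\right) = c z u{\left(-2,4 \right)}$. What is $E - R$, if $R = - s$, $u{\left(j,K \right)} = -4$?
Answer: $422713$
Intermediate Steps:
$b{\left(c,z \right)} = -4 - 2 c z$ ($b{\left(c,z \right)} = -4 + \frac{c z \left(-4\right)}{2} = -4 + \frac{\left(-4\right) c z}{2} = -4 - 2 c z$)
$s = 85799$
$R = -85799$ ($R = \left(-1\right) 85799 = -85799$)
$E = 336914$ ($E = \left(-70\right) \left(-874\right) - \left(-4 - \left(-606\right) \left(-455\right)\right) = 61180 - \left(-4 - 275730\right) = 61180 - -275734 = 61180 + 275734 = 336914$)
$E - R = 336914 - -85799 = 336914 + 85799 = 422713$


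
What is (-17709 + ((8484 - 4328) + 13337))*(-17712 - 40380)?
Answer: 12547872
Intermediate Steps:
(-17709 + ((8484 - 4328) + 13337))*(-17712 - 40380) = (-17709 + (4156 + 13337))*(-58092) = (-17709 + 17493)*(-58092) = -216*(-58092) = 12547872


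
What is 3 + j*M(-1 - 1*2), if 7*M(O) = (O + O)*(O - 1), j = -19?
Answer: -435/7 ≈ -62.143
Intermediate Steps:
M(O) = 2*O*(-1 + O)/7 (M(O) = ((O + O)*(O - 1))/7 = ((2*O)*(-1 + O))/7 = (2*O*(-1 + O))/7 = 2*O*(-1 + O)/7)
3 + j*M(-1 - 1*2) = 3 - 38*(-1 - 1*2)*(-1 + (-1 - 1*2))/7 = 3 - 38*(-1 - 2)*(-1 + (-1 - 2))/7 = 3 - 38*(-3)*(-1 - 3)/7 = 3 - 38*(-3)*(-4)/7 = 3 - 19*24/7 = 3 - 456/7 = -435/7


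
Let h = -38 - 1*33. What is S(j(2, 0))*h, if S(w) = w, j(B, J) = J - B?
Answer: 142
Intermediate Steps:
h = -71 (h = -38 - 33 = -71)
S(j(2, 0))*h = (0 - 1*2)*(-71) = (0 - 2)*(-71) = -2*(-71) = 142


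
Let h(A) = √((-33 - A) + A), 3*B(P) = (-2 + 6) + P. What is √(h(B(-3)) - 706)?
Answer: √(-706 + I*√33) ≈ 0.1081 + 26.571*I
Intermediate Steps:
B(P) = 4/3 + P/3 (B(P) = ((-2 + 6) + P)/3 = (4 + P)/3 = 4/3 + P/3)
h(A) = I*√33 (h(A) = √(-33) = I*√33)
√(h(B(-3)) - 706) = √(I*√33 - 706) = √(-706 + I*√33)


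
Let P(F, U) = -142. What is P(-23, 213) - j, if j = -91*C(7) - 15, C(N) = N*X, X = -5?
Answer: -3312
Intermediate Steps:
C(N) = -5*N (C(N) = N*(-5) = -5*N)
j = 3170 (j = -(-455)*7 - 15 = -91*(-35) - 15 = 3185 - 15 = 3170)
P(-23, 213) - j = -142 - 1*3170 = -142 - 3170 = -3312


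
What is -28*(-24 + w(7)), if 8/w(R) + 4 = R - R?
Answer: 728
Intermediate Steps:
w(R) = -2 (w(R) = 8/(-4 + (R - R)) = 8/(-4 + 0) = 8/(-4) = 8*(-¼) = -2)
-28*(-24 + w(7)) = -28*(-24 - 2) = -28*(-26) = 728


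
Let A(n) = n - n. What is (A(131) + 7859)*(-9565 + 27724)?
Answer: 142711581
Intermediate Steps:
A(n) = 0
(A(131) + 7859)*(-9565 + 27724) = (0 + 7859)*(-9565 + 27724) = 7859*18159 = 142711581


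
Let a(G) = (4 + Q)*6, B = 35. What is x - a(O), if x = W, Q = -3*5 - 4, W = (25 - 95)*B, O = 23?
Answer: -2360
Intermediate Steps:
W = -2450 (W = (25 - 95)*35 = -70*35 = -2450)
Q = -19 (Q = -15 - 4 = -19)
x = -2450
a(G) = -90 (a(G) = (4 - 19)*6 = -15*6 = -90)
x - a(O) = -2450 - 1*(-90) = -2450 + 90 = -2360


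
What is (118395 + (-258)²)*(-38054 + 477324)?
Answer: 81246939930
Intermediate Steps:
(118395 + (-258)²)*(-38054 + 477324) = (118395 + 66564)*439270 = 184959*439270 = 81246939930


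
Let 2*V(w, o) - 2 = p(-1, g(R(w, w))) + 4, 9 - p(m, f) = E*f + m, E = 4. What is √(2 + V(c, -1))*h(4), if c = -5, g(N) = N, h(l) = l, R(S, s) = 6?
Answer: 4*I*√2 ≈ 5.6569*I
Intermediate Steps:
p(m, f) = 9 - m - 4*f (p(m, f) = 9 - (4*f + m) = 9 - (m + 4*f) = 9 + (-m - 4*f) = 9 - m - 4*f)
V(w, o) = -4 (V(w, o) = 1 + ((9 - 1*(-1) - 4*6) + 4)/2 = 1 + ((9 + 1 - 24) + 4)/2 = 1 + (-14 + 4)/2 = 1 + (½)*(-10) = 1 - 5 = -4)
√(2 + V(c, -1))*h(4) = √(2 - 4)*4 = √(-2)*4 = (I*√2)*4 = 4*I*√2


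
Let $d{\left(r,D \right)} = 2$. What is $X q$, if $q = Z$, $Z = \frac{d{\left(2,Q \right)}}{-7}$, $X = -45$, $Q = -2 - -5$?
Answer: $\frac{90}{7} \approx 12.857$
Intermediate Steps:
$Q = 3$ ($Q = -2 + 5 = 3$)
$Z = - \frac{2}{7}$ ($Z = \frac{2}{-7} = 2 \left(- \frac{1}{7}\right) = - \frac{2}{7} \approx -0.28571$)
$q = - \frac{2}{7} \approx -0.28571$
$X q = \left(-45\right) \left(- \frac{2}{7}\right) = \frac{90}{7}$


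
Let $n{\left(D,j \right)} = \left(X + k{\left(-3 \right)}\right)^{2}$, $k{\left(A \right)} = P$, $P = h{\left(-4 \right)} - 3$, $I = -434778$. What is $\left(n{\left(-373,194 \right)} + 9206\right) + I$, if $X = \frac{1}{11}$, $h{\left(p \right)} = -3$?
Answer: $- \frac{51489987}{121} \approx -4.2554 \cdot 10^{5}$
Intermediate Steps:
$P = -6$ ($P = -3 - 3 = -6$)
$k{\left(A \right)} = -6$
$X = \frac{1}{11} \approx 0.090909$
$n{\left(D,j \right)} = \frac{4225}{121}$ ($n{\left(D,j \right)} = \left(\frac{1}{11} - 6\right)^{2} = \left(- \frac{65}{11}\right)^{2} = \frac{4225}{121}$)
$\left(n{\left(-373,194 \right)} + 9206\right) + I = \left(\frac{4225}{121} + 9206\right) - 434778 = \frac{1118151}{121} - 434778 = - \frac{51489987}{121}$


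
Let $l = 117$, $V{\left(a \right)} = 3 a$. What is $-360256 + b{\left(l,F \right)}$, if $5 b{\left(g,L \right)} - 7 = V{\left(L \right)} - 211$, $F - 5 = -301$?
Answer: $- \frac{1802372}{5} \approx -3.6047 \cdot 10^{5}$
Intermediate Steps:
$F = -296$ ($F = 5 - 301 = -296$)
$b{\left(g,L \right)} = - \frac{204}{5} + \frac{3 L}{5}$ ($b{\left(g,L \right)} = \frac{7}{5} + \frac{3 L - 211}{5} = \frac{7}{5} + \frac{-211 + 3 L}{5} = \frac{7}{5} + \left(- \frac{211}{5} + \frac{3 L}{5}\right) = - \frac{204}{5} + \frac{3 L}{5}$)
$-360256 + b{\left(l,F \right)} = -360256 + \left(- \frac{204}{5} + \frac{3}{5} \left(-296\right)\right) = -360256 - \frac{1092}{5} = - \frac{1802372}{5}$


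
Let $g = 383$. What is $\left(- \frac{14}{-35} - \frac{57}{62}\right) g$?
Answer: $- \frac{61663}{310} \approx -198.91$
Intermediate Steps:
$\left(- \frac{14}{-35} - \frac{57}{62}\right) g = \left(- \frac{14}{-35} - \frac{57}{62}\right) 383 = \left(\left(-14\right) \left(- \frac{1}{35}\right) - \frac{57}{62}\right) 383 = \left(\frac{2}{5} - \frac{57}{62}\right) 383 = \left(- \frac{161}{310}\right) 383 = - \frac{61663}{310}$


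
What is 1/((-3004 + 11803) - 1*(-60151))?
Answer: 1/68950 ≈ 1.4503e-5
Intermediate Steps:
1/((-3004 + 11803) - 1*(-60151)) = 1/(8799 + 60151) = 1/68950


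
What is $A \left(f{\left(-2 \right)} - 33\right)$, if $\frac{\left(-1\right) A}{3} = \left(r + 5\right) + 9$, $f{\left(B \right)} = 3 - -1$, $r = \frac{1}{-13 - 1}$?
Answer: $\frac{16965}{14} \approx 1211.8$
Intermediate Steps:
$r = - \frac{1}{14}$ ($r = \frac{1}{-14} = - \frac{1}{14} \approx -0.071429$)
$f{\left(B \right)} = 4$ ($f{\left(B \right)} = 3 + 1 = 4$)
$A = - \frac{585}{14}$ ($A = - 3 \left(\left(- \frac{1}{14} + 5\right) + 9\right) = - 3 \left(\frac{69}{14} + 9\right) = \left(-3\right) \frac{195}{14} = - \frac{585}{14} \approx -41.786$)
$A \left(f{\left(-2 \right)} - 33\right) = - \frac{585 \left(4 - 33\right)}{14} = \left(- \frac{585}{14}\right) \left(-29\right) = \frac{16965}{14}$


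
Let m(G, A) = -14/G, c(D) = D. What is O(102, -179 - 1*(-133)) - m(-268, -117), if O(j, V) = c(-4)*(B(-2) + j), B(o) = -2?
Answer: -53607/134 ≈ -400.05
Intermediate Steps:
O(j, V) = 8 - 4*j (O(j, V) = -4*(-2 + j) = 8 - 4*j)
O(102, -179 - 1*(-133)) - m(-268, -117) = (8 - 4*102) - (-14)/(-268) = (8 - 408) - (-14)*(-1)/268 = -400 - 1*7/134 = -400 - 7/134 = -53607/134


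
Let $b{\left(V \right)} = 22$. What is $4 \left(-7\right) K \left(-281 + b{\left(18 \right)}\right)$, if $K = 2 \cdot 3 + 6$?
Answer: $87024$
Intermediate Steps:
$K = 12$ ($K = 6 + 6 = 12$)
$4 \left(-7\right) K \left(-281 + b{\left(18 \right)}\right) = 4 \left(-7\right) 12 \left(-281 + 22\right) = \left(-28\right) 12 \left(-259\right) = \left(-336\right) \left(-259\right) = 87024$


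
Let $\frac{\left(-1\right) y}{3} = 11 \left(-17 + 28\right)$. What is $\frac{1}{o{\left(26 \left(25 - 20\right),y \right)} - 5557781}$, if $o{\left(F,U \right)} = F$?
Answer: $- \frac{1}{5557651} \approx -1.7993 \cdot 10^{-7}$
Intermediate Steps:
$y = -363$ ($y = - 3 \cdot 11 \left(-17 + 28\right) = - 3 \cdot 11 \cdot 11 = \left(-3\right) 121 = -363$)
$\frac{1}{o{\left(26 \left(25 - 20\right),y \right)} - 5557781} = \frac{1}{26 \left(25 - 20\right) - 5557781} = \frac{1}{26 \cdot 5 - 5557781} = \frac{1}{130 - 5557781} = \frac{1}{-5557651} = - \frac{1}{5557651}$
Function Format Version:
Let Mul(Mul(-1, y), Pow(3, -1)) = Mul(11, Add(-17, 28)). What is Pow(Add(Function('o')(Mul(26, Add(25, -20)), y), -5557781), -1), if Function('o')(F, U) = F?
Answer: Rational(-1, 5557651) ≈ -1.7993e-7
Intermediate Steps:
y = -363 (y = Mul(-3, Mul(11, Add(-17, 28))) = Mul(-3, Mul(11, 11)) = Mul(-3, 121) = -363)
Pow(Add(Function('o')(Mul(26, Add(25, -20)), y), -5557781), -1) = Pow(Add(Mul(26, Add(25, -20)), -5557781), -1) = Pow(Add(Mul(26, 5), -5557781), -1) = Pow(Add(130, -5557781), -1) = Pow(-5557651, -1) = Rational(-1, 5557651)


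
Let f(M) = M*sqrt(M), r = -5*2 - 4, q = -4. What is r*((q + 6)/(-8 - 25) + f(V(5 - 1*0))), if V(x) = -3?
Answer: 28/33 + 42*I*sqrt(3) ≈ 0.84848 + 72.746*I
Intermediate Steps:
r = -14 (r = -10 - 4 = -14)
f(M) = M**(3/2)
r*((q + 6)/(-8 - 25) + f(V(5 - 1*0))) = -14*((-4 + 6)/(-8 - 25) + (-3)**(3/2)) = -14*(2/(-33) - 3*I*sqrt(3)) = -14*(2*(-1/33) - 3*I*sqrt(3)) = -14*(-2/33 - 3*I*sqrt(3)) = 28/33 + 42*I*sqrt(3)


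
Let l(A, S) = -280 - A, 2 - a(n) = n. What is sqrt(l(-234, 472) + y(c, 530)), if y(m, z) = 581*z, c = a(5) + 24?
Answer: 2*sqrt(76971) ≈ 554.87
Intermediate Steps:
a(n) = 2 - n
c = 21 (c = (2 - 1*5) + 24 = (2 - 5) + 24 = -3 + 24 = 21)
sqrt(l(-234, 472) + y(c, 530)) = sqrt((-280 - 1*(-234)) + 581*530) = sqrt((-280 + 234) + 307930) = sqrt(-46 + 307930) = sqrt(307884) = 2*sqrt(76971)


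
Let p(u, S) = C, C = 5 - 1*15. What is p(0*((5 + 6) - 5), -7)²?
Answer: 100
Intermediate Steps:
C = -10 (C = 5 - 15 = -10)
p(u, S) = -10
p(0*((5 + 6) - 5), -7)² = (-10)² = 100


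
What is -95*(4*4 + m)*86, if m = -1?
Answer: -122550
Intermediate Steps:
-95*(4*4 + m)*86 = -95*(4*4 - 1)*86 = -95*(16 - 1)*86 = -95*15*86 = -1425*86 = -122550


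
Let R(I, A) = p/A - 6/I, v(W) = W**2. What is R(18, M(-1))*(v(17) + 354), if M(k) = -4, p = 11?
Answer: -23791/12 ≈ -1982.6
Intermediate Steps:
R(I, A) = -6/I + 11/A (R(I, A) = 11/A - 6/I = -6/I + 11/A)
R(18, M(-1))*(v(17) + 354) = (-6/18 + 11/(-4))*(17**2 + 354) = (-6*1/18 + 11*(-1/4))*(289 + 354) = (-1/3 - 11/4)*643 = -37/12*643 = -23791/12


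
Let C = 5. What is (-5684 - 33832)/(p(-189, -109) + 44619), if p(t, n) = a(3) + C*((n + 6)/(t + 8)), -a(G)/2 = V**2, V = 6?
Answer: -3576198/4031761 ≈ -0.88701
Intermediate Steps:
a(G) = -72 (a(G) = -2*6**2 = -2*36 = -72)
p(t, n) = -72 + 5*(6 + n)/(8 + t) (p(t, n) = -72 + 5*((n + 6)/(t + 8)) = -72 + 5*((6 + n)/(8 + t)) = -72 + 5*(6 + n)/(8 + t))
(-5684 - 33832)/(p(-189, -109) + 44619) = (-5684 - 33832)/((-546 - 72*(-189) + 5*(-109))/(8 - 189) + 44619) = -39516/((-546 + 13608 - 545)/(-181) + 44619) = -39516/(-1/181*12517 + 44619) = -39516/(-12517/181 + 44619) = -39516/8063522/181 = -39516*181/8063522 = -3576198/4031761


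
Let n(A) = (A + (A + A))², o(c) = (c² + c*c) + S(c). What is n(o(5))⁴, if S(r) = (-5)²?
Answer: 6568408355712890625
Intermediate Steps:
S(r) = 25
o(c) = 25 + 2*c² (o(c) = (c² + c*c) + 25 = (c² + c²) + 25 = 2*c² + 25 = 25 + 2*c²)
n(A) = 9*A² (n(A) = (A + 2*A)² = (3*A)² = 9*A²)
n(o(5))⁴ = (9*(25 + 2*5²)²)⁴ = (9*(25 + 2*25)²)⁴ = (9*(25 + 50)²)⁴ = (9*75²)⁴ = (9*5625)⁴ = 50625⁴ = 6568408355712890625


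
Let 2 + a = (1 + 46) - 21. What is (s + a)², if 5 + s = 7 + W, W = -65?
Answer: 1521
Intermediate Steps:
a = 24 (a = -2 + ((1 + 46) - 21) = -2 + (47 - 21) = -2 + 26 = 24)
s = -63 (s = -5 + (7 - 65) = -5 - 58 = -63)
(s + a)² = (-63 + 24)² = (-39)² = 1521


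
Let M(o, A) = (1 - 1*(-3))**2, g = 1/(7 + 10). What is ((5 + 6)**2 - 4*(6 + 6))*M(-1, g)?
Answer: 1168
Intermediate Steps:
g = 1/17 ≈ 0.058824
M(o, A) = 16 (M(o, A) = (1 + 3)**2 = 4**2 = 16)
((5 + 6)**2 - 4*(6 + 6))*M(-1, g) = ((5 + 6)**2 - 4*(6 + 6))*16 = (11**2 - 4*12)*16 = (121 - 48)*16 = 73*16 = 1168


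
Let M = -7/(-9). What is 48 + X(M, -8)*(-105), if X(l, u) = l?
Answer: -101/3 ≈ -33.667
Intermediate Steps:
M = 7/9 (M = -7*(-⅑) = 7/9 ≈ 0.77778)
48 + X(M, -8)*(-105) = 48 + (7/9)*(-105) = 48 - 245/3 = -101/3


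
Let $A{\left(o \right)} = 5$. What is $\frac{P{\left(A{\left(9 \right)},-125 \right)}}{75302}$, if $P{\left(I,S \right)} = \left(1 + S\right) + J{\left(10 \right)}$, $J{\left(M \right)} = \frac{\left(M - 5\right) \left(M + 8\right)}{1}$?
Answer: $- \frac{17}{37651} \approx -0.00045152$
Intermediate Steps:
$J{\left(M \right)} = \left(-5 + M\right) \left(8 + M\right)$ ($J{\left(M \right)} = \left(-5 + M\right) \left(8 + M\right) 1 = \left(-5 + M\right) \left(8 + M\right)$)
$P{\left(I,S \right)} = 91 + S$ ($P{\left(I,S \right)} = \left(1 + S\right) + \left(-40 + 10^{2} + 3 \cdot 10\right) = \left(1 + S\right) + \left(-40 + 100 + 30\right) = \left(1 + S\right) + 90 = 91 + S$)
$\frac{P{\left(A{\left(9 \right)},-125 \right)}}{75302} = \frac{91 - 125}{75302} = \left(-34\right) \frac{1}{75302} = - \frac{17}{37651}$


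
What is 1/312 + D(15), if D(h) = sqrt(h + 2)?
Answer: 1/312 + sqrt(17) ≈ 4.1263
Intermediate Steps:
D(h) = sqrt(2 + h)
1/312 + D(15) = 1/312 + sqrt(2 + 15) = 1/312 + sqrt(17)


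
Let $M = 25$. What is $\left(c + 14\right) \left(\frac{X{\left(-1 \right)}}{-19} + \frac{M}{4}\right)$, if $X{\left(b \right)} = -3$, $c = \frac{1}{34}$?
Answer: $\frac{232299}{2584} \approx 89.899$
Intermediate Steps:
$c = \frac{1}{34} \approx 0.029412$
$\left(c + 14\right) \left(\frac{X{\left(-1 \right)}}{-19} + \frac{M}{4}\right) = \left(\frac{1}{34} + 14\right) \left(- \frac{3}{-19} + \frac{25}{4}\right) = \frac{477 \left(\left(-3\right) \left(- \frac{1}{19}\right) + 25 \cdot \frac{1}{4}\right)}{34} = \frac{477 \left(\frac{3}{19} + \frac{25}{4}\right)}{34} = \frac{477}{34} \cdot \frac{487}{76} = \frac{232299}{2584}$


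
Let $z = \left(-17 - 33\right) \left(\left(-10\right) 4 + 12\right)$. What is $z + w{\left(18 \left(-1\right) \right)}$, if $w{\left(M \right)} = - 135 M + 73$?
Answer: $3903$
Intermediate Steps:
$w{\left(M \right)} = 73 - 135 M$
$z = 1400$ ($z = \left(-17 - 33\right) \left(-40 + 12\right) = \left(-50\right) \left(-28\right) = 1400$)
$z + w{\left(18 \left(-1\right) \right)} = 1400 - \left(-73 + 135 \cdot 18 \left(-1\right)\right) = 1400 + \left(73 - -2430\right) = 1400 + \left(73 + 2430\right) = 1400 + 2503 = 3903$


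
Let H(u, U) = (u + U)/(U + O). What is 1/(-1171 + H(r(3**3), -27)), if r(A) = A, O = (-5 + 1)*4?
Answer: -1/1171 ≈ -0.00085397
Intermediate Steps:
O = -16 (O = -4*4 = -16)
H(u, U) = (U + u)/(-16 + U) (H(u, U) = (u + U)/(U - 16) = (U + u)/(-16 + U))
1/(-1171 + H(r(3**3), -27)) = 1/(-1171 + (-27 + 3**3)/(-16 - 27)) = 1/(-1171 + (-27 + 27)/(-43)) = 1/(-1171 - 1/43*0) = 1/(-1171 + 0) = 1/(-1171) = -1/1171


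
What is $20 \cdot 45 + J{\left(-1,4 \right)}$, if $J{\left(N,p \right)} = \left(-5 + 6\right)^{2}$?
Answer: $901$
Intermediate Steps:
$J{\left(N,p \right)} = 1$ ($J{\left(N,p \right)} = 1^{2} = 1$)
$20 \cdot 45 + J{\left(-1,4 \right)} = 20 \cdot 45 + 1 = 900 + 1 = 901$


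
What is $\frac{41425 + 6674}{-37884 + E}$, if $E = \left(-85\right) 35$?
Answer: $- \frac{48099}{40859} \approx -1.1772$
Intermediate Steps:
$E = -2975$
$\frac{41425 + 6674}{-37884 + E} = \frac{41425 + 6674}{-37884 - 2975} = \frac{48099}{-40859} = 48099 \left(- \frac{1}{40859}\right) = - \frac{48099}{40859}$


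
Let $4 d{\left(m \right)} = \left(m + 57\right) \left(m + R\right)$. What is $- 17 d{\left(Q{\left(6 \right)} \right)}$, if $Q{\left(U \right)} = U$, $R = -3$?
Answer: $- \frac{3213}{4} \approx -803.25$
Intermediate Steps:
$d{\left(m \right)} = \frac{\left(-3 + m\right) \left(57 + m\right)}{4}$ ($d{\left(m \right)} = \frac{\left(m + 57\right) \left(m - 3\right)}{4} = \frac{\left(57 + m\right) \left(-3 + m\right)}{4} = \frac{\left(-3 + m\right) \left(57 + m\right)}{4}$)
$- 17 d{\left(Q{\left(6 \right)} \right)} = - 17 \left(- \frac{171}{4} + \frac{6^{2}}{4} + \frac{27}{2} \cdot 6\right) = - 17 \left(- \frac{171}{4} + \frac{1}{4} \cdot 36 + 81\right) = - 17 \left(- \frac{171}{4} + 9 + 81\right) = \left(-17\right) \frac{189}{4} = - \frac{3213}{4}$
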